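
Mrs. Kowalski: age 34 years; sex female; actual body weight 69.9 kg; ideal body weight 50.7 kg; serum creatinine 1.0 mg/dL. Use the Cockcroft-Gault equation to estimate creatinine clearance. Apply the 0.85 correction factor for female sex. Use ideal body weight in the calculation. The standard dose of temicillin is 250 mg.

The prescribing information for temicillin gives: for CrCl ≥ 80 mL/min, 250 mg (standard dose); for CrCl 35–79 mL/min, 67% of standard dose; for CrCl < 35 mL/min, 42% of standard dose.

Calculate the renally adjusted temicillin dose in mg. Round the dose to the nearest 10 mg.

CrCl = (140 − 34) × 50.7 / (72 × 1) × 0.85 = 5374.2 / 72.00 × 0.85 ≈ 63.4 mL/min
CrCl ≈ 63 mL/min → bracket 35–79 mL/min.
67% of 250 mg = 167.5 mg → 170 mg

170 mg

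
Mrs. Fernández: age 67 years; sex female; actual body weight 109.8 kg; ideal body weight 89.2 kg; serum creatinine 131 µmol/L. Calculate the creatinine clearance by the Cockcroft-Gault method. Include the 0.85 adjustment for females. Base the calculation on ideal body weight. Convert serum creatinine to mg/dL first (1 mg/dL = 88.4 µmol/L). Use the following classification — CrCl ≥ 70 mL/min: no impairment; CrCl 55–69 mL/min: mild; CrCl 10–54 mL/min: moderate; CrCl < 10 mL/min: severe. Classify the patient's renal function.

moderate

SCr = 131 / 88.4 = 1.482 mg/dL
CrCl = (140 − 67) × 89.2 / (72 × 1.482) × 0.85 = 6511.6 / 106.70 × 0.85 ≈ 51.9 mL/min
52 mL/min falls in the 'moderate' range.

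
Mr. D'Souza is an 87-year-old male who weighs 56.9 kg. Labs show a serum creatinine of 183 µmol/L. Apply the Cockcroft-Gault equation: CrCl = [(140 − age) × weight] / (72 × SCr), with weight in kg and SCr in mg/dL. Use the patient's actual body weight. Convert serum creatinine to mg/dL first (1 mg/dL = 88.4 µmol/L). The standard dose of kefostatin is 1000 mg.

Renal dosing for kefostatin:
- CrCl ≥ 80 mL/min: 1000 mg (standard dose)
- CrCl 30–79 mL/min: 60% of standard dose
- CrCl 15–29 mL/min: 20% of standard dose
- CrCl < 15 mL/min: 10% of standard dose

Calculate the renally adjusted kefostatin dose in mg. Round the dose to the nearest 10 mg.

SCr = 183 / 88.4 = 2.07 mg/dL
CrCl = (140 − 87) × 56.9 / (72 × 2.07) = 3015.7 / 149.04 ≈ 20.2 mL/min
CrCl ≈ 20 mL/min → bracket 15–29 mL/min.
20% of 1000 mg = 200 mg

200 mg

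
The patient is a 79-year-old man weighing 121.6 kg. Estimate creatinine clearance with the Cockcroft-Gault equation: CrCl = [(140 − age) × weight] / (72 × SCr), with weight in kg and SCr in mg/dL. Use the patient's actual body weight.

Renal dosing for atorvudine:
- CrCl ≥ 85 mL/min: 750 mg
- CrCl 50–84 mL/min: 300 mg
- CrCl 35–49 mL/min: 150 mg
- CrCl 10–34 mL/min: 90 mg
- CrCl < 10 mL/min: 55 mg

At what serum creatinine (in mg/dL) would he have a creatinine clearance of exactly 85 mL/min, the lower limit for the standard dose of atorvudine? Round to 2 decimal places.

Standard dose requires CrCl ≥ 85 mL/min.
Set (140 − 79) × 121.6 / (72 × SCr) = 85
SCr = (140 − 79) × 121.6 / (72 × 85) = 1.212 mg/dL

1.21 mg/dL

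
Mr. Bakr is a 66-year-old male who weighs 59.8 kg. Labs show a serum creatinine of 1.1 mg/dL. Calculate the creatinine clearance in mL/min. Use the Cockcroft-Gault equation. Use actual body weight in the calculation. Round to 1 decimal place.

55.9 mL/min

CrCl = (140 − 66) × 59.8 / (72 × 1.1) = 4425.2 / 79.20 ≈ 55.9 mL/min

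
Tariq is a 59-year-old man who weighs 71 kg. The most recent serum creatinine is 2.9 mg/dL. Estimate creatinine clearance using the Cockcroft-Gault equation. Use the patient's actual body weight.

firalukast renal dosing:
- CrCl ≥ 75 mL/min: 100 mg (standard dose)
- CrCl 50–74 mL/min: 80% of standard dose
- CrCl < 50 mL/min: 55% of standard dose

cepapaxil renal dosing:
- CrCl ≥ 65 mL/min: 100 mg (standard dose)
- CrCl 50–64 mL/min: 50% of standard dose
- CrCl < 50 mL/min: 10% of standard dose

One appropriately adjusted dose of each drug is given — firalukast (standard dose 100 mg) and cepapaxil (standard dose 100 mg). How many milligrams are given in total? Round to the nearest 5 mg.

65 mg

CrCl = (140 − 59) × 71 / (72 × 2.9) = 5751.0 / 208.80 ≈ 27.5 mL/min
CrCl ≈ 28 mL/min.
firalukast: < 50 mL/min → 55% of 100 mg = 55 mg.
cepapaxil: < 50 mL/min → 10% of 100 mg = 10 mg.
Total = 55 + 10 = 65 mg.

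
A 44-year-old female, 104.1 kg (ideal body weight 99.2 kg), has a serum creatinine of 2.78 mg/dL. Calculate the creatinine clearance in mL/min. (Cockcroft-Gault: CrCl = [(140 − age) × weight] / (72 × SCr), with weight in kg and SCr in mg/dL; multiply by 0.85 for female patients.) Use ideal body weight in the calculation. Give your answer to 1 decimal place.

40.4 mL/min

CrCl = (140 − 44) × 99.2 / (72 × 2.78) × 0.85 = 9523.2 / 200.16 × 0.85 ≈ 40.4 mL/min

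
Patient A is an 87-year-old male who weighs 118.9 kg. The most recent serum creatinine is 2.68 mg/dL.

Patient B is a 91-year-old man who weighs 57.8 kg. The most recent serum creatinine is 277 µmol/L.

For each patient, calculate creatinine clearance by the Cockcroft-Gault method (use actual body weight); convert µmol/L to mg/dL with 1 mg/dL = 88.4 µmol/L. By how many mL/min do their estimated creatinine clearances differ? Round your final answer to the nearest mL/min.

Patient A: CrCl = (140 − 87) × 118.9 / (72 × 2.68) = 6301.7 / 192.96 ≈ 32.7 mL/min
Patient B: SCr = 277 / 88.4 = 3.133 mg/dL
Patient B: CrCl = (140 − 91) × 57.8 / (72 × 3.133) = 2832.2 / 225.58 ≈ 12.6 mL/min
|32.7 − 12.6| = 20.1 mL/min

20 mL/min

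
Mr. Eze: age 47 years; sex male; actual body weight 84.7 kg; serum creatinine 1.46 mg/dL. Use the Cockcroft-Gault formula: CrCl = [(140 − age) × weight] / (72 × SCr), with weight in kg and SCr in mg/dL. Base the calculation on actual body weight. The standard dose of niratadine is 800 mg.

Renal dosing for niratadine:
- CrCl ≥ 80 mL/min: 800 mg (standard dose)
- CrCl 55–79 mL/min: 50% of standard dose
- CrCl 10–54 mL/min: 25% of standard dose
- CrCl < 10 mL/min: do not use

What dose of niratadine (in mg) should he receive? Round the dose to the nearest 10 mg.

400 mg

CrCl = (140 − 47) × 84.7 / (72 × 1.46) = 7877.1 / 105.12 ≈ 74.9 mL/min
CrCl ≈ 75 mL/min → bracket 55–79 mL/min.
50% of 800 mg = 400 mg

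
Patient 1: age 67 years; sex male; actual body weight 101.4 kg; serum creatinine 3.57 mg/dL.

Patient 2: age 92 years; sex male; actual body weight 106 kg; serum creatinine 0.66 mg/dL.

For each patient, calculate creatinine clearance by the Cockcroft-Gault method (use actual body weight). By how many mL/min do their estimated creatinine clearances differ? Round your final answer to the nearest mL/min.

78 mL/min

Patient 1: CrCl = (140 − 67) × 101.4 / (72 × 3.57) = 7402.2 / 257.04 ≈ 28.8 mL/min
Patient 2: CrCl = (140 − 92) × 106 / (72 × 0.66) = 5088.0 / 47.52 ≈ 107.1 mL/min
|28.8 − 107.1| = 78.3 mL/min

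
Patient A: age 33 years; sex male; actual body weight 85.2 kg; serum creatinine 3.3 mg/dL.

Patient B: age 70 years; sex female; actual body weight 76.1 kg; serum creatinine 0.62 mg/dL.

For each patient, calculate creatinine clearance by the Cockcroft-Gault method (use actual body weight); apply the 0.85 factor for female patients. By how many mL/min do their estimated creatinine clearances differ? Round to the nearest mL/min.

Patient A: CrCl = (140 − 33) × 85.2 / (72 × 3.3) = 9116.4 / 237.60 ≈ 38.4 mL/min
Patient B: CrCl = (140 − 70) × 76.1 / (72 × 0.62) × 0.85 = 5327.0 / 44.64 × 0.85 ≈ 101.4 mL/min
|38.4 − 101.4| = 63.0 mL/min

63 mL/min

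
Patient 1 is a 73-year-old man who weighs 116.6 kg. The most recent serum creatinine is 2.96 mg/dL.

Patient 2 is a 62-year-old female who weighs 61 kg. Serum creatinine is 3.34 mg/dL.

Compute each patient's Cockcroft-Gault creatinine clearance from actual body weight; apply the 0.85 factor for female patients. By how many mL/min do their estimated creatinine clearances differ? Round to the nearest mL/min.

Patient 1: CrCl = (140 − 73) × 116.6 / (72 × 2.96) = 7812.2 / 213.12 ≈ 36.7 mL/min
Patient 2: CrCl = (140 − 62) × 61 / (72 × 3.34) × 0.85 = 4758.0 / 240.48 × 0.85 ≈ 16.8 mL/min
|36.7 − 16.8| = 19.9 mL/min

20 mL/min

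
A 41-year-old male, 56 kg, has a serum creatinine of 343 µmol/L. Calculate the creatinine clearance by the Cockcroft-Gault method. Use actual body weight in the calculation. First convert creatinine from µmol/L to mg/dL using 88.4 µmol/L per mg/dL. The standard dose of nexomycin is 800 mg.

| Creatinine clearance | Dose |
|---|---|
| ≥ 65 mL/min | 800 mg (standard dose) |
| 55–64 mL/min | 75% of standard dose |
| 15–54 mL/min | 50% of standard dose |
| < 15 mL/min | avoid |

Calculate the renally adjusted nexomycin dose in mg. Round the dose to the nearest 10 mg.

SCr = 343 / 88.4 = 3.88 mg/dL
CrCl = (140 − 41) × 56 / (72 × 3.88) = 5544.0 / 279.36 ≈ 19.8 mL/min
CrCl ≈ 20 mL/min → bracket 15–54 mL/min.
50% of 800 mg = 400 mg

400 mg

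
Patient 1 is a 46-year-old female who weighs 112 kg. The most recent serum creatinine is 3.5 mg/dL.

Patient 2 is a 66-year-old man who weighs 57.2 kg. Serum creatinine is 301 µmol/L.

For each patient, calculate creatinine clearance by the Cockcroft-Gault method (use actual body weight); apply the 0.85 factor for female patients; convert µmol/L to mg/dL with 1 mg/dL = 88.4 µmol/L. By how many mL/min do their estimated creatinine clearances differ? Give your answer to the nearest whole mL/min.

Patient 1: CrCl = (140 − 46) × 112 / (72 × 3.5) × 0.85 = 10528.0 / 252.00 × 0.85 ≈ 35.5 mL/min
Patient 2: SCr = 301 / 88.4 = 3.405 mg/dL
Patient 2: CrCl = (140 − 66) × 57.2 / (72 × 3.405) = 4232.8 / 245.16 ≈ 17.3 mL/min
|35.5 − 17.3| = 18.2 mL/min

18 mL/min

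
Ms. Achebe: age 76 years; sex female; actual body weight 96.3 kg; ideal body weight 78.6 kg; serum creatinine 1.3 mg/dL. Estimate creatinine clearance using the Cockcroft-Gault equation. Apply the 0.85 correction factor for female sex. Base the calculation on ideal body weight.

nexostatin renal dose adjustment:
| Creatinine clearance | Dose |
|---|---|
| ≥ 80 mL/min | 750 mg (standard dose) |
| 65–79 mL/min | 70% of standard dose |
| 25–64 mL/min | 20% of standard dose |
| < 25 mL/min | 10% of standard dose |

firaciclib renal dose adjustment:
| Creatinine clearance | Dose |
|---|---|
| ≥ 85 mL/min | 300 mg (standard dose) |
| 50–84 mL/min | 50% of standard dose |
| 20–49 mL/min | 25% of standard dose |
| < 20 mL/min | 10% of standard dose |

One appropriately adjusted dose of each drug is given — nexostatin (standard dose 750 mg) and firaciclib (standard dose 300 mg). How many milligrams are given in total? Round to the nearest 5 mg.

CrCl = (140 − 76) × 78.6 / (72 × 1.3) × 0.85 = 5030.4 / 93.60 × 0.85 ≈ 45.7 mL/min
CrCl ≈ 46 mL/min.
nexostatin: 25–64 mL/min → 20% of 750 mg = 150 mg.
firaciclib: 20–49 mL/min → 25% of 300 mg = 75 mg.
Total = 150 + 75 = 225 mg.

225 mg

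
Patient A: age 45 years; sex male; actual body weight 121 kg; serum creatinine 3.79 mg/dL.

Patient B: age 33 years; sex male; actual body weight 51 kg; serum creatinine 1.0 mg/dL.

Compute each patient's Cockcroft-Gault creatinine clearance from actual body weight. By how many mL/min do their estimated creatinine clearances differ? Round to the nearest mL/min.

34 mL/min

Patient A: CrCl = (140 − 45) × 121 / (72 × 3.79) = 11495.0 / 272.88 ≈ 42.1 mL/min
Patient B: CrCl = (140 − 33) × 51 / (72 × 1) = 5457.0 / 72.00 ≈ 75.8 mL/min
|42.1 − 75.8| = 33.7 mL/min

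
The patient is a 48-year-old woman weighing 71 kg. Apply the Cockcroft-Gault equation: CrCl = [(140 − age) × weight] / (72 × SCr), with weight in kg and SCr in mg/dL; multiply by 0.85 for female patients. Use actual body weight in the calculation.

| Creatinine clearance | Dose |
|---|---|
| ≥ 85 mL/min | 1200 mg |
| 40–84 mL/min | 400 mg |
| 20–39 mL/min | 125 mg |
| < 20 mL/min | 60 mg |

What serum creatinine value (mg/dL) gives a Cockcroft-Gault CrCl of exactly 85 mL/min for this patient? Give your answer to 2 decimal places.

Standard dose requires CrCl ≥ 85 mL/min.
Set (140 − 48) × 71 × 0.85 / (72 × SCr) = 85
SCr = (140 − 48) × 71 × 0.85 / (72 × 85) = 0.907 mg/dL

0.91 mg/dL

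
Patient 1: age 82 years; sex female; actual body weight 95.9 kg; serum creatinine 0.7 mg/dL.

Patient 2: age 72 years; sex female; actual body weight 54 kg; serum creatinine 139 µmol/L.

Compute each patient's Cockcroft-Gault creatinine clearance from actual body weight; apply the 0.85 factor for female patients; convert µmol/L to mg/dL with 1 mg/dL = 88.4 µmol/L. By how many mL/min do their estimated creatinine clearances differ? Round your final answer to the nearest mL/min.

Patient 1: CrCl = (140 − 82) × 95.9 / (72 × 0.7) × 0.85 = 5562.2 / 50.40 × 0.85 ≈ 93.8 mL/min
Patient 2: SCr = 139 / 88.4 = 1.572 mg/dL
Patient 2: CrCl = (140 − 72) × 54 / (72 × 1.572) × 0.85 = 3672.0 / 113.18 × 0.85 ≈ 27.6 mL/min
|93.8 − 27.6| = 66.2 mL/min

66 mL/min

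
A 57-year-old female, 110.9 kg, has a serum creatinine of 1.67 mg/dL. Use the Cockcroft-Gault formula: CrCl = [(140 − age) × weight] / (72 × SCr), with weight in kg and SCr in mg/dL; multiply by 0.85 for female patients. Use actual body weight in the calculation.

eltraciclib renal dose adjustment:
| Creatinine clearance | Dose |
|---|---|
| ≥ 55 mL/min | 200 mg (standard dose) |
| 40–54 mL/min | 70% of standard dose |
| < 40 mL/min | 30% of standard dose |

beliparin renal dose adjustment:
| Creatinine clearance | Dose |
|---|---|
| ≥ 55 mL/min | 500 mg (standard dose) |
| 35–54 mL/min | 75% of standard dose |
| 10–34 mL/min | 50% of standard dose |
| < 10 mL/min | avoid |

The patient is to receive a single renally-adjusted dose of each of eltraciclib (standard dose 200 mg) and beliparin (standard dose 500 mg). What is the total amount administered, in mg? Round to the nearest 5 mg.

CrCl = (140 − 57) × 110.9 / (72 × 1.67) × 0.85 = 9204.7 / 120.24 × 0.85 ≈ 65.1 mL/min
CrCl ≈ 65 mL/min.
eltraciclib: ≥ 55 mL/min → 100% of 200 mg = 200 mg.
beliparin: ≥ 55 mL/min → 100% of 500 mg = 500 mg.
Total = 200 + 500 = 700 mg.

700 mg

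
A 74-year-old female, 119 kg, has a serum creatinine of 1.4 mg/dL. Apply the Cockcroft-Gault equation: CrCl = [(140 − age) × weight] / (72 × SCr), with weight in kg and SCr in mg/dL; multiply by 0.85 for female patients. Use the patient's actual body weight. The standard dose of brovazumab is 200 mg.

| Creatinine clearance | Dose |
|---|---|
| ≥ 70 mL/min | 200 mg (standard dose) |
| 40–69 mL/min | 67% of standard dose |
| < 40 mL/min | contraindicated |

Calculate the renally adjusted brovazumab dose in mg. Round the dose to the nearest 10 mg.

CrCl = (140 − 74) × 119 / (72 × 1.4) × 0.85 = 7854.0 / 100.80 × 0.85 ≈ 66.2 mL/min
CrCl ≈ 66 mL/min → bracket 40–69 mL/min.
67% of 200 mg = 134 mg → 130 mg

130 mg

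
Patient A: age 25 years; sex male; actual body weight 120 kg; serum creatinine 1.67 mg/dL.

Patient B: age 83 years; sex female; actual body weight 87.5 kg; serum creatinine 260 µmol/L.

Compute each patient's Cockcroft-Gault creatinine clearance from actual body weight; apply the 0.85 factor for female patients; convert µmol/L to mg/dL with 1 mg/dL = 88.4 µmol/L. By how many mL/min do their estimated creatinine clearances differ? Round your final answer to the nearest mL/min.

Patient A: CrCl = (140 − 25) × 120 / (72 × 1.67) = 13800.0 / 120.24 ≈ 114.8 mL/min
Patient B: SCr = 260 / 88.4 = 2.941 mg/dL
Patient B: CrCl = (140 − 83) × 87.5 / (72 × 2.941) × 0.85 = 4987.5 / 211.75 × 0.85 ≈ 20.0 mL/min
|114.8 − 20.0| = 94.8 mL/min

95 mL/min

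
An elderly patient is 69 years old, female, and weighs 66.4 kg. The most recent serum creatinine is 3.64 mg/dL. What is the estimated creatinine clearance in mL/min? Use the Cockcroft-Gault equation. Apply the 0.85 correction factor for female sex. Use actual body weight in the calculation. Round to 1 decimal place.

CrCl = (140 − 69) × 66.4 / (72 × 3.64) × 0.85 = 4714.4 / 262.08 × 0.85 ≈ 15.3 mL/min

15.3 mL/min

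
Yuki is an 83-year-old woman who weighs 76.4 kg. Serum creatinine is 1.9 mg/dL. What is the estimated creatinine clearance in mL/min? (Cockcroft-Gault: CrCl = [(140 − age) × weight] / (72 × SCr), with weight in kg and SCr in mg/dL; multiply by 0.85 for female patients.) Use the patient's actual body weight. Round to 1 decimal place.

CrCl = (140 − 83) × 76.4 / (72 × 1.9) × 0.85 = 4354.8 / 136.80 × 0.85 ≈ 27.1 mL/min

27.1 mL/min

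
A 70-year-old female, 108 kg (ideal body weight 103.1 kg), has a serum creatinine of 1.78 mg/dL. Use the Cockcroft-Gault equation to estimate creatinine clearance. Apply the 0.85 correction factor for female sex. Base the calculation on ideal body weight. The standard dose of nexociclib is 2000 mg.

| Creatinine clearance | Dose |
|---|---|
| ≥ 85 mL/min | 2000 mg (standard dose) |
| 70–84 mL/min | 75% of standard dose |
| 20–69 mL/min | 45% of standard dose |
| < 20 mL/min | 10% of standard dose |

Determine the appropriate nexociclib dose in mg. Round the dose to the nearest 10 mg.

CrCl = (140 − 70) × 103.1 / (72 × 1.78) × 0.85 = 7217.0 / 128.16 × 0.85 ≈ 47.9 mL/min
CrCl ≈ 48 mL/min → bracket 20–69 mL/min.
45% of 2000 mg = 900 mg

900 mg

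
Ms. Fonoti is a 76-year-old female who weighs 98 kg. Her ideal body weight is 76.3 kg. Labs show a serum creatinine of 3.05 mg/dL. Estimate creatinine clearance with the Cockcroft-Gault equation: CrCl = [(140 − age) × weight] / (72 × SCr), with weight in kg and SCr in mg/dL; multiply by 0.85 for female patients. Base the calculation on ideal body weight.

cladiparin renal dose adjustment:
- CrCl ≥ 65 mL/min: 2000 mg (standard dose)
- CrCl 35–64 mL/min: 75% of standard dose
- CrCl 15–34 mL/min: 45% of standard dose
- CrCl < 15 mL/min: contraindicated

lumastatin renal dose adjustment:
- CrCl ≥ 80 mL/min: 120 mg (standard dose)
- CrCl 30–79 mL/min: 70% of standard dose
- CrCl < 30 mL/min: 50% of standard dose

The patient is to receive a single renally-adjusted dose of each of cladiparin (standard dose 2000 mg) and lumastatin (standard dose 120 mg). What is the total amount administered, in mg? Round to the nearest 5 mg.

960 mg

CrCl = (140 − 76) × 76.3 / (72 × 3.05) × 0.85 = 4883.2 / 219.60 × 0.85 ≈ 18.9 mL/min
CrCl ≈ 19 mL/min.
cladiparin: 15–34 mL/min → 45% of 2000 mg = 900 mg.
lumastatin: < 30 mL/min → 50% of 120 mg = 60 mg.
Total = 900 + 60 = 960 mg.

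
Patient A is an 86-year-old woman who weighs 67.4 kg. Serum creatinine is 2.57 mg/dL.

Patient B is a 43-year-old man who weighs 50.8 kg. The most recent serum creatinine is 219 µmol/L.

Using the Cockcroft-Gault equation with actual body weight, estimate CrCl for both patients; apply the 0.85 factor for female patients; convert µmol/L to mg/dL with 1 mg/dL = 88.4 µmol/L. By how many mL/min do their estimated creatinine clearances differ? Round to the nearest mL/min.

Patient A: CrCl = (140 − 86) × 67.4 / (72 × 2.57) × 0.85 = 3639.6 / 185.04 × 0.85 ≈ 16.7 mL/min
Patient B: SCr = 219 / 88.4 = 2.477 mg/dL
Patient B: CrCl = (140 − 43) × 50.8 / (72 × 2.477) = 4927.6 / 178.34 ≈ 27.6 mL/min
|16.7 − 27.6| = 10.9 mL/min

11 mL/min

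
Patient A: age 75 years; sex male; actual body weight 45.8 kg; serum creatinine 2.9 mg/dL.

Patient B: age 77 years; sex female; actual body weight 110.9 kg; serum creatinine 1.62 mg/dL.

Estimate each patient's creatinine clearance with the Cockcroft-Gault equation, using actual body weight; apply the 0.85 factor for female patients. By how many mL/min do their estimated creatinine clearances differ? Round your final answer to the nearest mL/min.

37 mL/min

Patient A: CrCl = (140 − 75) × 45.8 / (72 × 2.9) = 2977.0 / 208.80 ≈ 14.3 mL/min
Patient B: CrCl = (140 − 77) × 110.9 / (72 × 1.62) × 0.85 = 6986.7 / 116.64 × 0.85 ≈ 50.9 mL/min
|14.3 − 50.9| = 36.6 mL/min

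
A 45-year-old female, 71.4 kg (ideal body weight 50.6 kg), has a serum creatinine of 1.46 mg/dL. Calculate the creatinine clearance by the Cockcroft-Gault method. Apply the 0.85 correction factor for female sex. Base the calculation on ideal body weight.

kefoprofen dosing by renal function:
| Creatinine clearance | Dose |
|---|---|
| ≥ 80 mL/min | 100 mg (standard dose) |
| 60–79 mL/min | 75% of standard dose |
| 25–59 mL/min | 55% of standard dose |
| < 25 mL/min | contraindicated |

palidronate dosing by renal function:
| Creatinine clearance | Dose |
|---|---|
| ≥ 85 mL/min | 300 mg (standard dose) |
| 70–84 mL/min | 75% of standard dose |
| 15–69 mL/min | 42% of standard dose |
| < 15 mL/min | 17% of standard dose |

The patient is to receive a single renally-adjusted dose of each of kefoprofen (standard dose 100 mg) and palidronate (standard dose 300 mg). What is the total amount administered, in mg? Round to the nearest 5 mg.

180 mg

CrCl = (140 − 45) × 50.6 / (72 × 1.46) × 0.85 = 4807.0 / 105.12 × 0.85 ≈ 38.9 mL/min
CrCl ≈ 39 mL/min.
kefoprofen: 25–59 mL/min → 55% of 100 mg = 55 mg.
palidronate: 15–69 mL/min → 42% of 300 mg = 126 mg.
Total = 55 + 126 = 181 mg.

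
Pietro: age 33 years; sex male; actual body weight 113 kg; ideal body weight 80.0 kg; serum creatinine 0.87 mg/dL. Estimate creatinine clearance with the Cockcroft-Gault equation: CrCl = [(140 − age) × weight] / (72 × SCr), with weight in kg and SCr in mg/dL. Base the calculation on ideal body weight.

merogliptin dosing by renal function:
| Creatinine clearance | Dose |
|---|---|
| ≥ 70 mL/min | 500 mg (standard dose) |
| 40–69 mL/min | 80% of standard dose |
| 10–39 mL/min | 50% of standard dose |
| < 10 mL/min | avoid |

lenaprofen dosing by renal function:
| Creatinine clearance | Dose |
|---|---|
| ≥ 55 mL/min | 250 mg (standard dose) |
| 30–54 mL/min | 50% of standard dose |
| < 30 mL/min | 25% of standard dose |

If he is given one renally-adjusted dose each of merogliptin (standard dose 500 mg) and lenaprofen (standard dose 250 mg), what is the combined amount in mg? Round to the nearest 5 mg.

750 mg

CrCl = (140 − 33) × 80 / (72 × 0.87) = 8560.0 / 62.64 ≈ 136.7 mL/min
CrCl ≈ 137 mL/min.
merogliptin: ≥ 70 mL/min → 100% of 500 mg = 500 mg.
lenaprofen: ≥ 55 mL/min → 100% of 250 mg = 250 mg.
Total = 500 + 250 = 750 mg.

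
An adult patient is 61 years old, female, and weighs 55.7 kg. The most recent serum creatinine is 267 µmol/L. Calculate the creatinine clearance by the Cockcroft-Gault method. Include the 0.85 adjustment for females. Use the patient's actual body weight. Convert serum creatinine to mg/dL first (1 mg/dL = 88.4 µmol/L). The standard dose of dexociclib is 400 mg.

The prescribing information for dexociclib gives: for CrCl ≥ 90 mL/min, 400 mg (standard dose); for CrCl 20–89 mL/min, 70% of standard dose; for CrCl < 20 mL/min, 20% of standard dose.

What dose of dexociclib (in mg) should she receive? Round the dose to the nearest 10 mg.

SCr = 267 / 88.4 = 3.02 mg/dL
CrCl = (140 − 61) × 55.7 / (72 × 3.02) × 0.85 = 4400.3 / 217.44 × 0.85 ≈ 17.2 mL/min
CrCl ≈ 17 mL/min → bracket < 20 mL/min.
20% of 400 mg = 80 mg

80 mg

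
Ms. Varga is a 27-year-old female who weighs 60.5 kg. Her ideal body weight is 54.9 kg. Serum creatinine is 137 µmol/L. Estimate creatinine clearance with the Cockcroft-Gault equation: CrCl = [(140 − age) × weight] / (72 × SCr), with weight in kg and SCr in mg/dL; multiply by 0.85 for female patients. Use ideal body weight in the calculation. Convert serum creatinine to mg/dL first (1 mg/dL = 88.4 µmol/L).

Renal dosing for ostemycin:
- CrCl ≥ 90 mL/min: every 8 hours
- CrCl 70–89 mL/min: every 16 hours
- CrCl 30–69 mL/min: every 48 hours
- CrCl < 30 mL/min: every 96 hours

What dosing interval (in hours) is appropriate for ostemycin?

SCr = 137 / 88.4 = 1.55 mg/dL
CrCl = (140 − 27) × 54.9 / (72 × 1.55) × 0.85 = 6203.7 / 111.60 × 0.85 ≈ 47.3 mL/min
CrCl ≈ 47 mL/min → bracket 30–69 mL/min → every 48 hours.

every 48 hours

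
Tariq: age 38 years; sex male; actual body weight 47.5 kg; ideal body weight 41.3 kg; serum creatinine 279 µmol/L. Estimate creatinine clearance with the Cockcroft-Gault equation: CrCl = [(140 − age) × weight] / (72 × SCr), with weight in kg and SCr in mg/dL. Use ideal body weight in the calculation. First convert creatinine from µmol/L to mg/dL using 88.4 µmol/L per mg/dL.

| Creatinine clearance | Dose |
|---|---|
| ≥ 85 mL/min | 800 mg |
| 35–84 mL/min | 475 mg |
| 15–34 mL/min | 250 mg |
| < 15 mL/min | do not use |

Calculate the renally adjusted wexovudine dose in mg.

SCr = 279 / 88.4 = 3.156 mg/dL
CrCl = (140 − 38) × 41.3 / (72 × 3.156) = 4212.6 / 227.23 ≈ 18.5 mL/min
CrCl ≈ 19 mL/min → bracket 15–34 mL/min.
Dose for this bracket: 250 mg.

250 mg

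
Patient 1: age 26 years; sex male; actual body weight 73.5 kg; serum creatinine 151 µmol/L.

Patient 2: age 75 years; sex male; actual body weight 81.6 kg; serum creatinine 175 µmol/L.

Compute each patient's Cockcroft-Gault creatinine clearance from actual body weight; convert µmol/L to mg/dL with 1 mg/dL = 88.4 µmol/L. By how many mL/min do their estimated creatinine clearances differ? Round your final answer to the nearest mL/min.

Patient 1: SCr = 151 / 88.4 = 1.708 mg/dL
Patient 1: CrCl = (140 − 26) × 73.5 / (72 × 1.708) = 8379.0 / 122.98 ≈ 68.1 mL/min
Patient 2: SCr = 175 / 88.4 = 1.98 mg/dL
Patient 2: CrCl = (140 − 75) × 81.6 / (72 × 1.98) = 5304.0 / 142.56 ≈ 37.2 mL/min
|68.1 − 37.2| = 30.9 mL/min

31 mL/min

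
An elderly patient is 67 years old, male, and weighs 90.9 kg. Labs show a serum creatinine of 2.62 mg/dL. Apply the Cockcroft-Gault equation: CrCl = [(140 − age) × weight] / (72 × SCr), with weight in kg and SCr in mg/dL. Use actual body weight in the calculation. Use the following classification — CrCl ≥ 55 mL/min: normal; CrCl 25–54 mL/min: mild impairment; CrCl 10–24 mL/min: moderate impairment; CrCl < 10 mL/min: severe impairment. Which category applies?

mild impairment

CrCl = (140 − 67) × 90.9 / (72 × 2.62) = 6635.7 / 188.64 ≈ 35.2 mL/min
35 mL/min falls in the 'mild impairment' range.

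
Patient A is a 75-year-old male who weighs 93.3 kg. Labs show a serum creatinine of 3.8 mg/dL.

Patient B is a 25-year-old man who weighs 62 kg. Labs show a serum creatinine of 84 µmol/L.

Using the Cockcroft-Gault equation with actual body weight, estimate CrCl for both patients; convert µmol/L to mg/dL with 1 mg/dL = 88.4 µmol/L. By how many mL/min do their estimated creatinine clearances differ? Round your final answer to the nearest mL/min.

82 mL/min

Patient A: CrCl = (140 − 75) × 93.3 / (72 × 3.8) = 6064.5 / 273.60 ≈ 22.2 mL/min
Patient B: SCr = 84 / 88.4 = 0.95 mg/dL
Patient B: CrCl = (140 − 25) × 62 / (72 × 0.95) = 7130.0 / 68.40 ≈ 104.2 mL/min
|22.2 − 104.2| = 82.0 mL/min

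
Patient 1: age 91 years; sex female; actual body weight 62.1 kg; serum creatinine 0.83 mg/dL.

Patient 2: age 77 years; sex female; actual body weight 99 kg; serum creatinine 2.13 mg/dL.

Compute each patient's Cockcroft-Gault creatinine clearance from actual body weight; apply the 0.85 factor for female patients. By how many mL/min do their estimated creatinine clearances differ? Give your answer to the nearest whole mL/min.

9 mL/min

Patient 1: CrCl = (140 − 91) × 62.1 / (72 × 0.83) × 0.85 = 3042.9 / 59.76 × 0.85 ≈ 43.3 mL/min
Patient 2: CrCl = (140 − 77) × 99 / (72 × 2.13) × 0.85 = 6237.0 / 153.36 × 0.85 ≈ 34.6 mL/min
|43.3 − 34.6| = 8.7 mL/min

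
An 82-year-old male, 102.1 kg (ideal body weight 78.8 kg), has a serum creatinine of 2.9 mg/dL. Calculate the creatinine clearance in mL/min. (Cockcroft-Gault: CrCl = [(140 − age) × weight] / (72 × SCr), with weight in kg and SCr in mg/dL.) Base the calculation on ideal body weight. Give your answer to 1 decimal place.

CrCl = (140 − 82) × 78.8 / (72 × 2.9) = 4570.4 / 208.80 ≈ 21.9 mL/min

21.9 mL/min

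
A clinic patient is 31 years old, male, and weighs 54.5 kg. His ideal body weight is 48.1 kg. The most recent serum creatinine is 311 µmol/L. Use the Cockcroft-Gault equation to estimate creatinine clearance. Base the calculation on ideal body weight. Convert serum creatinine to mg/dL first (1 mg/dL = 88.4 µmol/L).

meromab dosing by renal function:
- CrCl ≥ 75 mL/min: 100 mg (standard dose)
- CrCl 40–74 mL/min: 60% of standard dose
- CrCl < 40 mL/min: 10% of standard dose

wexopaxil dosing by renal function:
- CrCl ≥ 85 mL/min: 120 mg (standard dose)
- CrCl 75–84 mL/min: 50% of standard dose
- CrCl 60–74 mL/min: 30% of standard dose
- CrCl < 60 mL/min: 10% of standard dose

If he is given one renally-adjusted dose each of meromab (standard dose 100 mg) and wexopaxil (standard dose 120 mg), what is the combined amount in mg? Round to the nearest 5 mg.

SCr = 311 / 88.4 = 3.518 mg/dL
CrCl = (140 − 31) × 48.1 / (72 × 3.518) = 5242.9 / 253.30 ≈ 20.7 mL/min
CrCl ≈ 21 mL/min.
meromab: < 40 mL/min → 10% of 100 mg = 10 mg.
wexopaxil: < 60 mL/min → 10% of 120 mg = 12 mg.
Total = 10 + 12 = 22 mg.

20 mg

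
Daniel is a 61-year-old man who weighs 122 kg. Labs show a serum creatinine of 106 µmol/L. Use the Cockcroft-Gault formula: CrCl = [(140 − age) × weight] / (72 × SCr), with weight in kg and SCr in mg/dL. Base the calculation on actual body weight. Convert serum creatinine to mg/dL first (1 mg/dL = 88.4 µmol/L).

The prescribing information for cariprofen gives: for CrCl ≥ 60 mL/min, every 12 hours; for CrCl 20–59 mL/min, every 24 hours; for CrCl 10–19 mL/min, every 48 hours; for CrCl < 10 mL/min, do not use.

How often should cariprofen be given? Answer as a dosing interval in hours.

SCr = 106 / 88.4 = 1.199 mg/dL
CrCl = (140 − 61) × 122 / (72 × 1.199) = 9638.0 / 86.33 ≈ 111.6 mL/min
CrCl ≈ 112 mL/min → bracket ≥ 60 mL/min → every 12 hours.

every 12 hours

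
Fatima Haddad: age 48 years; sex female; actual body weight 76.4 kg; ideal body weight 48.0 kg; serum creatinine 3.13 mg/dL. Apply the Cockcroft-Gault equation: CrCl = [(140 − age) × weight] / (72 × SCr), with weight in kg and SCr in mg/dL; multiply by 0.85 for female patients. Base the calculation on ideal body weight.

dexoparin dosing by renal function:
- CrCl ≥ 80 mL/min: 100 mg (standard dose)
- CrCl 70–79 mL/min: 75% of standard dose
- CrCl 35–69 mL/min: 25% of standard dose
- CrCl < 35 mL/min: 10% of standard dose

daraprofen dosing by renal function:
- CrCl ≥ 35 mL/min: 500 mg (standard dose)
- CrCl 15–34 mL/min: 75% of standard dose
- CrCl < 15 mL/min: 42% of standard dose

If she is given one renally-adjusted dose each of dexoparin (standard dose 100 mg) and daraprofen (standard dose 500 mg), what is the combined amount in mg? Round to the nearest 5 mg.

CrCl = (140 − 48) × 48 / (72 × 3.13) × 0.85 = 4416.0 / 225.36 × 0.85 ≈ 16.7 mL/min
CrCl ≈ 17 mL/min.
dexoparin: < 35 mL/min → 10% of 100 mg = 10 mg.
daraprofen: 15–34 mL/min → 75% of 500 mg = 375 mg.
Total = 10 + 375 = 385 mg.

385 mg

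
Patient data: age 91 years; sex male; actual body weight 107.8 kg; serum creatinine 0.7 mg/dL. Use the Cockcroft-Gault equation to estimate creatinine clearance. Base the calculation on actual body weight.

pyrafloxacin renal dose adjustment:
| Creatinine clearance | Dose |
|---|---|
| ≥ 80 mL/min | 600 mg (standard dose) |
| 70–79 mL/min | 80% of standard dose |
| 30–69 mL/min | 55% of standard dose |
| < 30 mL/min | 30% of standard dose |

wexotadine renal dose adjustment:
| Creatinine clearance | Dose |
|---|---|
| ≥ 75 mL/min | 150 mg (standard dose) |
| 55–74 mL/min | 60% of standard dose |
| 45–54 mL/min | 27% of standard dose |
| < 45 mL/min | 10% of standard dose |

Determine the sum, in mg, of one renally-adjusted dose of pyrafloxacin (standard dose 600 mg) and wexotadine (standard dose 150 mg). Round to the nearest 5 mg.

750 mg

CrCl = (140 − 91) × 107.8 / (72 × 0.7) = 5282.2 / 50.40 ≈ 104.8 mL/min
CrCl ≈ 105 mL/min.
pyrafloxacin: ≥ 80 mL/min → 100% of 600 mg = 600 mg.
wexotadine: ≥ 75 mL/min → 100% of 150 mg = 150 mg.
Total = 600 + 150 = 750 mg.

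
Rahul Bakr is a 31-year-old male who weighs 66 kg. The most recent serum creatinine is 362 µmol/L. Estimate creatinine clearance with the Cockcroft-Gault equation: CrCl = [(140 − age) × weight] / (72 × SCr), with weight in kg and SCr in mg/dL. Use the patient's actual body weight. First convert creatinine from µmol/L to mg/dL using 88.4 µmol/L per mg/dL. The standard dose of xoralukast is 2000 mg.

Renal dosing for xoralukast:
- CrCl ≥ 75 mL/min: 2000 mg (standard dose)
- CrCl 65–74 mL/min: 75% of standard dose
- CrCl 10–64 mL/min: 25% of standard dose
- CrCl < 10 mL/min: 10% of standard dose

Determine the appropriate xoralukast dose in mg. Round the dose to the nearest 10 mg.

500 mg

SCr = 362 / 88.4 = 4.095 mg/dL
CrCl = (140 − 31) × 66 / (72 × 4.095) = 7194.0 / 294.84 ≈ 24.4 mL/min
CrCl ≈ 24 mL/min → bracket 10–64 mL/min.
25% of 2000 mg = 500 mg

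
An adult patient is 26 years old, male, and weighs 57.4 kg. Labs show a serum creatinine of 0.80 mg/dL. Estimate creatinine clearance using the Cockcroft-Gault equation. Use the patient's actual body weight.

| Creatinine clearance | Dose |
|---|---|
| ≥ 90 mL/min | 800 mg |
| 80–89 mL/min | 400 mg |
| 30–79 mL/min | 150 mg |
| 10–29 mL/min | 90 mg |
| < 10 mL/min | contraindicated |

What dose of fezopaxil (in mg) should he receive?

800 mg

CrCl = (140 − 26) × 57.4 / (72 × 0.8) = 6543.6 / 57.60 ≈ 113.6 mL/min
CrCl ≈ 114 mL/min → bracket ≥ 90 mL/min.
Dose for this bracket: 800 mg.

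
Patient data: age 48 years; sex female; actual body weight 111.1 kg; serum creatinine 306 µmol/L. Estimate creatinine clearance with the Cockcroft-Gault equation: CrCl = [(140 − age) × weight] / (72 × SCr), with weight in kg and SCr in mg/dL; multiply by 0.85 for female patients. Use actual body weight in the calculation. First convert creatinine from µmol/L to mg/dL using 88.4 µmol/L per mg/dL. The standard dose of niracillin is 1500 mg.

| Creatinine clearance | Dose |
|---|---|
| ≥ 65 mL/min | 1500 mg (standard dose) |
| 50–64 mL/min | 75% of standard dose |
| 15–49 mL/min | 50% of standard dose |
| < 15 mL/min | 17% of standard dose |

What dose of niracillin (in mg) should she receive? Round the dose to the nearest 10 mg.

SCr = 306 / 88.4 = 3.462 mg/dL
CrCl = (140 − 48) × 111.1 / (72 × 3.462) × 0.85 = 10221.2 / 249.26 × 0.85 ≈ 34.9 mL/min
CrCl ≈ 35 mL/min → bracket 15–49 mL/min.
50% of 1500 mg = 750 mg

750 mg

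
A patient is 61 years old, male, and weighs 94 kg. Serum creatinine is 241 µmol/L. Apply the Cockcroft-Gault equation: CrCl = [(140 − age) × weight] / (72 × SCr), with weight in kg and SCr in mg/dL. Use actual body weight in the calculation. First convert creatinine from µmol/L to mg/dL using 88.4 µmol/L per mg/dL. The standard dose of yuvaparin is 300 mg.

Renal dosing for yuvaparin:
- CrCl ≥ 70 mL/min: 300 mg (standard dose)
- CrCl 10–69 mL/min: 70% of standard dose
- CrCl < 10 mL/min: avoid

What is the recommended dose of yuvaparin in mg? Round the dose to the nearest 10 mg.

SCr = 241 / 88.4 = 2.726 mg/dL
CrCl = (140 − 61) × 94 / (72 × 2.726) = 7426.0 / 196.27 ≈ 37.8 mL/min
CrCl ≈ 38 mL/min → bracket 10–69 mL/min.
70% of 300 mg = 210 mg

210 mg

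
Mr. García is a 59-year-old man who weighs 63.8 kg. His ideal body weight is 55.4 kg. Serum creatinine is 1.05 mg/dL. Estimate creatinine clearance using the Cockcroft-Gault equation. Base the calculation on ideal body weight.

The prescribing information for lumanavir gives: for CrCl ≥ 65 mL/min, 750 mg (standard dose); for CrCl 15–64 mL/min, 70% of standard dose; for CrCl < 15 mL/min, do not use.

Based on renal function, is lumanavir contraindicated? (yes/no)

CrCl = (140 − 59) × 55.4 / (72 × 1.05) = 4487.4 / 75.60 ≈ 59.4 mL/min
CrCl ≈ 59 mL/min, which is ≥ 15 mL/min.

no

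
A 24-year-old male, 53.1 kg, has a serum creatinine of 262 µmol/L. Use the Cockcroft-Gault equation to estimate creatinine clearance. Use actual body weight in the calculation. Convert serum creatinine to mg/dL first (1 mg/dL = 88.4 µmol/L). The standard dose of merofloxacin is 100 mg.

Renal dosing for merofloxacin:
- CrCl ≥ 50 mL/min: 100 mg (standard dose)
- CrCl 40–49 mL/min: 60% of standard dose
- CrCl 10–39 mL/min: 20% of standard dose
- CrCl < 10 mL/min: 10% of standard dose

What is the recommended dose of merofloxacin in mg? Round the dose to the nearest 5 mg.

SCr = 262 / 88.4 = 2.964 mg/dL
CrCl = (140 − 24) × 53.1 / (72 × 2.964) = 6159.6 / 213.41 ≈ 28.9 mL/min
CrCl ≈ 29 mL/min → bracket 10–39 mL/min.
20% of 100 mg = 20 mg

20 mg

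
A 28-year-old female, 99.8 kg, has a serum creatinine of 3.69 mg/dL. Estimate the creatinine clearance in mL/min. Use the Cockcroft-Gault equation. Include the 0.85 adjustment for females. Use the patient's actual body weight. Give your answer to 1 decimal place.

CrCl = (140 − 28) × 99.8 / (72 × 3.69) × 0.85 = 11177.6 / 265.68 × 0.85 ≈ 35.8 mL/min

35.8 mL/min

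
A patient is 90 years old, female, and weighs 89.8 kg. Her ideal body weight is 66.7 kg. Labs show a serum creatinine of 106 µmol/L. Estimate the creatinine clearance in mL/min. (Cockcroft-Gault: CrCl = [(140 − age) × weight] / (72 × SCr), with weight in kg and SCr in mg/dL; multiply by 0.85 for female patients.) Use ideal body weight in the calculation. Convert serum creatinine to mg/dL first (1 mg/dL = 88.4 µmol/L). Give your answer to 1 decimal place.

SCr = 106 / 88.4 = 1.199 mg/dL
CrCl = (140 − 90) × 66.7 / (72 × 1.199) × 0.85 = 3335.0 / 86.33 × 0.85 ≈ 32.8 mL/min

32.8 mL/min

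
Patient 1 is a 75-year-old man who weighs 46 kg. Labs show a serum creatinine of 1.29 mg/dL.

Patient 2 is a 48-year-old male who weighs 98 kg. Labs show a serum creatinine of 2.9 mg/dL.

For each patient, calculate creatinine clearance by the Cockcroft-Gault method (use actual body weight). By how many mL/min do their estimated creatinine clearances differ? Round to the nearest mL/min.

Patient 1: CrCl = (140 − 75) × 46 / (72 × 1.29) = 2990.0 / 92.88 ≈ 32.2 mL/min
Patient 2: CrCl = (140 − 48) × 98 / (72 × 2.9) = 9016.0 / 208.80 ≈ 43.2 mL/min
|32.2 − 43.2| = 11.0 mL/min

11 mL/min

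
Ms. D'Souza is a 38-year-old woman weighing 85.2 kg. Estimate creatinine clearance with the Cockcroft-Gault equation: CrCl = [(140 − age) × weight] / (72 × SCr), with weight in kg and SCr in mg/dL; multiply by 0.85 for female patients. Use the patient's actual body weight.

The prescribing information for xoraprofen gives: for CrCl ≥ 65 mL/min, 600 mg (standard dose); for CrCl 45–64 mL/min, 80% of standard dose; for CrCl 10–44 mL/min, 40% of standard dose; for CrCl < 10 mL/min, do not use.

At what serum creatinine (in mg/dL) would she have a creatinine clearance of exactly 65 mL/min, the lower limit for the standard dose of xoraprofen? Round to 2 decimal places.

1.58 mg/dL

Standard dose requires CrCl ≥ 65 mL/min.
Set (140 − 38) × 85.2 × 0.85 / (72 × SCr) = 65
SCr = (140 − 38) × 85.2 × 0.85 / (72 × 65) = 1.578 mg/dL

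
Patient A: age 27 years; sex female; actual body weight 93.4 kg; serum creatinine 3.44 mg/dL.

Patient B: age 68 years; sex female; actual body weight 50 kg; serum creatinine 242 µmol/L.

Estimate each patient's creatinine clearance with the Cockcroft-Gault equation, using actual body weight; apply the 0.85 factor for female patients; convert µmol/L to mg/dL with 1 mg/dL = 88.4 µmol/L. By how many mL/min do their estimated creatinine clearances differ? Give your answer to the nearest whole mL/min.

Patient A: CrCl = (140 − 27) × 93.4 / (72 × 3.44) × 0.85 = 10554.2 / 247.68 × 0.85 ≈ 36.2 mL/min
Patient B: SCr = 242 / 88.4 = 2.738 mg/dL
Patient B: CrCl = (140 − 68) × 50 / (72 × 2.738) × 0.85 = 3600.0 / 197.14 × 0.85 ≈ 15.5 mL/min
|36.2 − 15.5| = 20.7 mL/min

21 mL/min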